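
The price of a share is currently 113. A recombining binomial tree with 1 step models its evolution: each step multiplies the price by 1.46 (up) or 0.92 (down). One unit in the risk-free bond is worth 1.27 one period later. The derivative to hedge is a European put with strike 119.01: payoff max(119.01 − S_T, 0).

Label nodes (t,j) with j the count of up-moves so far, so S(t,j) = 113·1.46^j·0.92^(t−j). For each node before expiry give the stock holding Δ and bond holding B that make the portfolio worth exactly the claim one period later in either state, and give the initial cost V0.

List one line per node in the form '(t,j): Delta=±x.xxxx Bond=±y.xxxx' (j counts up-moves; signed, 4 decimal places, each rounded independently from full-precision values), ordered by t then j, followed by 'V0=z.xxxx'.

(0,0): Delta=-0.2466 Bond=32.0400
V0=4.1696

Under the risk-neutral measure, an up-move has probability p* = (R−d)/(u−d) = 0.6481 and values discount at R = 1.27.
Terminal payoffs: V(1,0)=15.0500, V(1,1)=0.0000
  t=0,j=0: stock 113.0000 → up 164.9800 (V=0.0000), down 103.9600 (V=15.0500). Price 4.1696; hedge Δ=-0.2466, bond B=32.0400.
Check: Δ(0,0)·S0 + B(0,0) = 4.1696 = V0.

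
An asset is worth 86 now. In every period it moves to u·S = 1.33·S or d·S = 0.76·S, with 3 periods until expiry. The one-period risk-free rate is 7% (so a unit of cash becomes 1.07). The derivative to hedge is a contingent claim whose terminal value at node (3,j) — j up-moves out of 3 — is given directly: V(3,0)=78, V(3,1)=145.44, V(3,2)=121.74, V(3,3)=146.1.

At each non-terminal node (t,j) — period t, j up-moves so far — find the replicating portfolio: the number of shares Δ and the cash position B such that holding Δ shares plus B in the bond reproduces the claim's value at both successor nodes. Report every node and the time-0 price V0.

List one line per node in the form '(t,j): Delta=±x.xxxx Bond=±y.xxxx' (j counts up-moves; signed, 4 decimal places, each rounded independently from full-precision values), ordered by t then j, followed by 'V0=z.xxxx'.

(0,0): Delta=0.1689 Bond=91.2297
(1,0): Delta=0.4484 Bond=79.3499
(1,1): Delta=0.0349 Bond=112.9356
(2,0): Delta=2.3819 Bond=-11.1402
(2,1): Delta=-0.4783 Bond=165.4579
(2,2): Delta=0.2809 Bond=83.4206
V0=105.7538

Since d<R<u, set p* = (R−d)/(u−d) = 0.5439; price each node as the discounted p*-expectation of its children.
Terminal payoffs: V(3,0)=78.0000, V(3,1)=145.4400, V(3,2)=121.7400, V(3,3)=146.1000
Node (2,0) S=49.6736: V=(p*·145.4400+(1−p*)·78.0000)/1.07=107.1756; Δ=(145.4400−78.0000)/(66.0659−37.7519)=2.3819; B=V−Δ·S=-11.1402
Node (2,1) S=86.9288: V=(p*·121.7400+(1−p*)·145.4400)/1.07=123.8790; Δ=(121.7400−145.4400)/(115.6153−66.0659)=-0.4783; B=V−Δ·S=165.4579
Node (2,2) S=152.1254: V=(p*·146.1000+(1−p*)·121.7400)/1.07=126.1574; Δ=(146.1000−121.7400)/(202.3268−115.6153)=0.2809; B=V−Δ·S=83.4206
Node (1,0) S=65.3600: V=(p*·123.8790+(1−p*)·107.1756)/1.07=108.6541; Δ=(123.8790−107.1756)/(86.9288−49.6736)=0.4484; B=V−Δ·S=79.3499
Node (1,1) S=114.3800: V=(p*·126.1574+(1−p*)·123.8790)/1.07=116.9328; Δ=(126.1574−123.8790)/(152.1254−86.9288)=0.0349; B=V−Δ·S=112.9356
Node (0,0) S=86.0000: V=(p*·116.9328+(1−p*)·108.6541)/1.07=105.7538; Δ=(116.9328−108.6541)/(114.3800−65.3600)=0.1689; B=V−Δ·S=91.2297
Root portfolio cost Δ·86+B reproduces V0=105.7538.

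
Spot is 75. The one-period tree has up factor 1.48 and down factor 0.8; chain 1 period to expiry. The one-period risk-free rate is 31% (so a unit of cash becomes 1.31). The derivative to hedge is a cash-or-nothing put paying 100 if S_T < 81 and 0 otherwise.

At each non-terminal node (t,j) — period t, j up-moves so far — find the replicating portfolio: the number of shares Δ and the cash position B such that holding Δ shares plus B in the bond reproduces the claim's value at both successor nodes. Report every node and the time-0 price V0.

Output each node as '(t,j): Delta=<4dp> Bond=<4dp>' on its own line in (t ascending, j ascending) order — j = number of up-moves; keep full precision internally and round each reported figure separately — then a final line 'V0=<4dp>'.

(0,0): Delta=-1.9608 Bond=166.1428
V0=19.0840

Under the risk-neutral measure, an up-move has probability p* = (R−d)/(u−d) = 0.7500 and values discount at R = 1.31.
Payoff layer (t=1): V(1,0)=100.0000, V(1,1)=0.0000
Node (0,0) S=75.0000: V=(p*·0.0000+(1−p*)·100.0000)/1.31=19.0840; Δ=(0.0000−100.0000)/(111.0000−60.0000)=-1.9608; B=V−Δ·S=166.1428
Each (Δ,B) replicates both successor values, so the strategy is self-financing and V0 is arbitrage-free.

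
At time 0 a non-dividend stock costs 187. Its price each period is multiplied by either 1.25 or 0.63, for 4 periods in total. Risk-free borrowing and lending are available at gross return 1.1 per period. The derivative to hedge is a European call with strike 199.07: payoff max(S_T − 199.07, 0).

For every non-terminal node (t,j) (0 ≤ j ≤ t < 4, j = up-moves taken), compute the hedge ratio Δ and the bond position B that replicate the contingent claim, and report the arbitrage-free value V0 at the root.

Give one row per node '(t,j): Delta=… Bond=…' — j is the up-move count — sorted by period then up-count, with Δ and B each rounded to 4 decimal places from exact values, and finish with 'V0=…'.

No-arbitrage ⇒ martingale measure with p* = (R−d)/(u−d) = 0.7581.
Terminal payoffs: V(4,0)=0.0000, V(4,1)=0.0000, V(4,2)=0.0000, V(4,3)=31.0277, V(4,4)=257.4730
  t=3,j=0: stock 46.7588 → up 58.4485 (V=0.0000), down 29.4580 (V=0.0000). Price 0.0000; hedge Δ=0.0000, bond B=0.0000.
  t=3,j=1: stock 92.7754 → up 115.9692 (V=0.0000), down 58.4485 (V=0.0000). Price 0.0000; hedge Δ=0.0000, bond B=0.0000.
  t=3,j=2: stock 184.0781 → up 230.0977 (V=31.0277), down 115.9692 (V=0.0000). Price 21.3827; hedge Δ=0.2719, bond B=-28.6619.
  t=3,j=3: stock 365.2344 → up 456.5430 (V=257.4730), down 230.0977 (V=31.0277). Price 184.2616; hedge Δ=1.0000, bond B=-180.9727.
  t=2,j=0: stock 74.2203 → up 92.7754 (V=0.0000), down 46.7588 (V=0.0000). Price 0.0000; hedge Δ=0.0000, bond B=0.0000.
  t=2,j=1: stock 147.2625 → up 184.0781 (V=21.3827), down 92.7754 (V=0.0000). Price 14.7359; hedge Δ=0.2342, bond B=-19.7523.
  t=2,j=2: stock 292.1875 → up 365.2344 (V=184.2616), down 184.0781 (V=21.3827). Price 131.6868; hedge Δ=0.8991, bond B=-131.0212.
  t=1,j=0: stock 117.8100 → up 147.2625 (V=14.7359), down 74.2203 (V=0.0000). Price 10.1552; hedge Δ=0.2017, bond B=-13.6123.
  t=1,j=1: stock 233.7500 → up 292.1875 (V=131.6868), down 147.2625 (V=14.7359). Price 93.9929; hedge Δ=0.8070, bond B=-94.6376.
  t=0,j=0: stock 187.0000 → up 233.7500 (V=93.9929), down 117.8100 (V=10.1552). Price 67.0087; hedge Δ=0.7231, bond B=-68.2134.
Self-financing check: at every node Δ·S+B equals the discounted successor values.

(0,0): Delta=0.7231 Bond=-68.2134
(1,0): Delta=0.2017 Bond=-13.6123
(1,1): Delta=0.8070 Bond=-94.6376
(2,0): Delta=0.0000 Bond=0.0000
(2,1): Delta=0.2342 Bond=-19.7523
(2,2): Delta=0.8991 Bond=-131.0212
(3,0): Delta=0.0000 Bond=0.0000
(3,1): Delta=0.0000 Bond=0.0000
(3,2): Delta=0.2719 Bond=-28.6619
(3,3): Delta=1.0000 Bond=-180.9727
V0=67.0087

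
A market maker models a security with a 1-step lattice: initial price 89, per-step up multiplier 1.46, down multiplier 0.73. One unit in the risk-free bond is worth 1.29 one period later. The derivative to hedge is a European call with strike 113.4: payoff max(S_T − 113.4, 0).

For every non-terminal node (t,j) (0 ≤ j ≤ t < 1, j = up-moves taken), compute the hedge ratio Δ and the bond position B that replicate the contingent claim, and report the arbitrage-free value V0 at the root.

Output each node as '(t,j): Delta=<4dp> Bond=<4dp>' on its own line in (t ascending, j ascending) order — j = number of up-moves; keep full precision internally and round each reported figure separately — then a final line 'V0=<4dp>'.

(0,0): Delta=0.2546 Bond=-12.8217
V0=9.8358

Since d<R<u, set p* = (R−d)/(u−d) = 0.7671; price each node as the discounted p*-expectation of its children.
Payoff layer (t=1): V(1,0)=0.0000, V(1,1)=16.5400
  t=0,j=0: stock 89.0000 → up 129.9400 (V=16.5400), down 64.9700 (V=0.0000). Price 9.8358; hedge Δ=0.2546, bond B=-12.8217.
Root portfolio cost Δ·89+B reproduces V0=9.8358.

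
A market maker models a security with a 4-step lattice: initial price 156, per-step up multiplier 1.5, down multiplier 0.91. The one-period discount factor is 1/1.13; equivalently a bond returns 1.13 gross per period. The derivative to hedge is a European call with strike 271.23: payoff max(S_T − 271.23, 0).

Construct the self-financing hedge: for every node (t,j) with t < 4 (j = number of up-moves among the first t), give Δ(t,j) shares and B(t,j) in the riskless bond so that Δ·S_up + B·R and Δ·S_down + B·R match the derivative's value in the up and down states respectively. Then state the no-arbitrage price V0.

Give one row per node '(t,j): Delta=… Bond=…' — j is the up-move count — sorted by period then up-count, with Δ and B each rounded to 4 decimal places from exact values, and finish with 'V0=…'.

The replicating-portfolio and risk-neutral prices coincide; use p* = (1.13−0.91)/(1.5−0.91) = 0.3729 for the latter.
Terminal values V(4,·): V(4,0)=0.0000, V(4,1)=0.0000, V(4,2)=19.4331, V(4,3)=207.8850, V(4,4)=518.5200
  t=3,j=0: stock 117.5571 → up 176.3356 (V=0.0000), down 106.9769 (V=0.0000). Price 0.0000; hedge Δ=0.0000, bond B=0.0000.
  t=3,j=1: stock 193.7754 → up 290.6631 (V=19.4331), down 176.3356 (V=0.0000). Price 6.4126; hedge Δ=0.1700, bond B=-26.5249.
  t=3,j=2: stock 319.4100 → up 479.1150 (V=207.8850), down 290.6631 (V=19.4331). Price 79.3835; hedge Δ=1.0000, bond B=-240.0265.
  t=3,j=3: stock 526.5000 → up 789.7500 (V=518.5200), down 479.1150 (V=207.8850). Price 286.4735; hedge Δ=1.0000, bond B=-240.0265.
  t=2,j=0: stock 129.1836 → up 193.7754 (V=6.4126), down 117.5571 (V=0.0000). Price 2.1161; hedge Δ=0.0841, bond B=-8.7528.
  t=2,j=1: stock 212.9400 → up 319.4100 (V=79.3835), down 193.7754 (V=6.4126). Price 29.7540; hedge Δ=0.5808, bond B=-93.9254.
  t=2,j=2: stock 351.0000 → up 526.5000 (V=286.4735), down 319.4100 (V=79.3835). Price 138.5871; hedge Δ=1.0000, bond B=-212.4129.
  t=1,j=0: stock 141.9600 → up 212.9400 (V=29.7540), down 129.1836 (V=2.1161). Price 10.9927; hedge Δ=0.3300, bond B=-35.8514.
  t=1,j=1: stock 234.0000 → up 351.0000 (V=138.5871), down 212.9400 (V=29.7540). Price 62.2441; hedge Δ=0.7883, bond B=-122.2187.
  t=0,j=0: stock 156.0000 → up 234.0000 (V=62.2441), down 141.9600 (V=10.9927). Price 26.6402; hedge Δ=0.5568, bond B=-60.2267.
Self-financing check: at every node Δ·S+B equals the discounted successor values.

(0,0): Delta=0.5568 Bond=-60.2267
(1,0): Delta=0.3300 Bond=-35.8514
(1,1): Delta=0.7883 Bond=-122.2187
(2,0): Delta=0.0841 Bond=-8.7528
(2,1): Delta=0.5808 Bond=-93.9254
(2,2): Delta=1.0000 Bond=-212.4129
(3,0): Delta=0.0000 Bond=0.0000
(3,1): Delta=0.1700 Bond=-26.5249
(3,2): Delta=1.0000 Bond=-240.0265
(3,3): Delta=1.0000 Bond=-240.0265
V0=26.6402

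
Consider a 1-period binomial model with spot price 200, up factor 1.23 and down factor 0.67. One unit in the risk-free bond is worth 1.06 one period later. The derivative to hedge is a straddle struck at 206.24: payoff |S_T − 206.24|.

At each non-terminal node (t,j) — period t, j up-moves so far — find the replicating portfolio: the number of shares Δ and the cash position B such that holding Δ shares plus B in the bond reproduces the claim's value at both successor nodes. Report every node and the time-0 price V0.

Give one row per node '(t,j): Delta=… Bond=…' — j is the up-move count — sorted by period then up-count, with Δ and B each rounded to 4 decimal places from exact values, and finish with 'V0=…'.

The replicating-portfolio and risk-neutral prices coincide; use p* = (1.06−0.67)/(1.23−0.67) = 0.6964 for the latter.
Payoff layer (t=1): V(1,0)=72.2400, V(1,1)=39.7600
(0,0): S=200.0000. Δ = (V_up−V_dn)/(S_up−S_dn) = (39.7600−72.2400)/(246.0000−134.0000) = -0.2900. V = [p*·39.7600 + (1−p*)·72.2400]/1.06 = 46.8113. B = V − Δ·S = 104.8113.
Check: Δ(0,0)·S0 + B(0,0) = 46.8113 = V0.

(0,0): Delta=-0.2900 Bond=104.8113
V0=46.8113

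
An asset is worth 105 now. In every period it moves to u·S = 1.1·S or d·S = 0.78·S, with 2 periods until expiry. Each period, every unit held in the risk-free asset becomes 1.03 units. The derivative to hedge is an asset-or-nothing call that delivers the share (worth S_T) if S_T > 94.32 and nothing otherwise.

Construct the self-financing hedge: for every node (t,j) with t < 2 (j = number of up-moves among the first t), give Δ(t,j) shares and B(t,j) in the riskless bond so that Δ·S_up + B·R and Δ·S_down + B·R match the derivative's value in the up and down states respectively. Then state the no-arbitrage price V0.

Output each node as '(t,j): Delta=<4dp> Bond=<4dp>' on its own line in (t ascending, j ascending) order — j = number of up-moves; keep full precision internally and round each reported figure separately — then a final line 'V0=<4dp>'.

(0,0): Delta=2.8681 Bond=-228.0525
(1,0): Delta=0.0000 Bond=0.0000
(1,1): Delta=3.4375 Bond=-300.6644
V0=73.0938

Under the risk-neutral measure, an up-move has probability p* = (R−d)/(u−d) = 0.7812 and values discount at R = 1.03.
Terminal values V(2,·): V(2,0)=0.0000, V(2,1)=0.0000, V(2,2)=127.0500
(1,0): S=81.9000. Δ = (V_up−V_dn)/(S_up−S_dn) = (0.0000−0.0000)/(90.0900−63.8820) = 0.0000. V = [p*·0.0000 + (1−p*)·0.0000]/1.03 = 0.0000. B = V − Δ·S = 0.0000.
(1,1): S=115.5000. Δ = (V_up−V_dn)/(S_up−S_dn) = (127.0500−0.0000)/(127.0500−90.0900) = 3.4375. V = [p*·127.0500 + (1−p*)·0.0000]/1.03 = 96.3668. B = V − Δ·S = -300.6644.
(0,0): S=105.0000. Δ = (V_up−V_dn)/(S_up−S_dn) = (96.3668−0.0000)/(115.5000−81.9000) = 2.8681. V = [p*·96.3668 + (1−p*)·0.0000]/1.03 = 73.0938. B = V − Δ·S = -228.0525.
Root portfolio cost Δ·105+B reproduces V0=73.0938.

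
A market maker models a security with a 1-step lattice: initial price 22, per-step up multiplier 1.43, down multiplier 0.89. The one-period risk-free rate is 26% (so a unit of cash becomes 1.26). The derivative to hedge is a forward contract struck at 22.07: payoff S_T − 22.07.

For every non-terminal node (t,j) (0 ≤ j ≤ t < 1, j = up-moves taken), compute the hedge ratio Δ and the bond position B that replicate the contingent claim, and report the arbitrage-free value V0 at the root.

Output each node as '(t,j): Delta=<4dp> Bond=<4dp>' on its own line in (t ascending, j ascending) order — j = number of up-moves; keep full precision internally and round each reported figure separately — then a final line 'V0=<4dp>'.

The replicating-portfolio and risk-neutral prices coincide; use p* = (1.26−0.89)/(1.43−0.89) = 0.6852 for the latter.
Payoff layer (t=1): V(1,0)=-2.4900, V(1,1)=9.3900
(0,0): S=22.0000. Δ = (V_up−V_dn)/(S_up−S_dn) = (9.3900−-2.4900)/(31.4600−19.5800) = 1.0000. V = [p*·9.3900 + (1−p*)·-2.4900]/1.26 = 4.4841. B = V − Δ·S = -17.5159.
Root portfolio cost Δ·22+B reproduces V0=4.4841.

(0,0): Delta=1.0000 Bond=-17.5159
V0=4.4841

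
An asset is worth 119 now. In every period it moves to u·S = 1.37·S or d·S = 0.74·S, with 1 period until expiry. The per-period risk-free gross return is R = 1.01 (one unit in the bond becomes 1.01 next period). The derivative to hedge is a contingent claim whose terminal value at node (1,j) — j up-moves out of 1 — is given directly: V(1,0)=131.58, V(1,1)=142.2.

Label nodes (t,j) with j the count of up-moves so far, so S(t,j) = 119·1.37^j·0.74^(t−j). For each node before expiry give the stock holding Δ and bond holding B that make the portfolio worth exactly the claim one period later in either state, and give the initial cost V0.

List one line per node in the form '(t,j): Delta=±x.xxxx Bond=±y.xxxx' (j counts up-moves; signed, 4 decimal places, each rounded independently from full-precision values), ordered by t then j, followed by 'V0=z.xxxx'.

(0,0): Delta=0.1417 Bond=117.9264
V0=134.7836

No-arbitrage ⇒ martingale measure with p* = (R−d)/(u−d) = 0.4286.
Terminal payoffs: V(1,0)=131.5800, V(1,1)=142.2000
  t=0,j=0: stock 119.0000 → up 163.0300 (V=142.2000), down 88.0600 (V=131.5800). Price 134.7836; hedge Δ=0.1417, bond B=117.9264.
The time-0 hedge costs 134.7836, which is the no-arbitrage price.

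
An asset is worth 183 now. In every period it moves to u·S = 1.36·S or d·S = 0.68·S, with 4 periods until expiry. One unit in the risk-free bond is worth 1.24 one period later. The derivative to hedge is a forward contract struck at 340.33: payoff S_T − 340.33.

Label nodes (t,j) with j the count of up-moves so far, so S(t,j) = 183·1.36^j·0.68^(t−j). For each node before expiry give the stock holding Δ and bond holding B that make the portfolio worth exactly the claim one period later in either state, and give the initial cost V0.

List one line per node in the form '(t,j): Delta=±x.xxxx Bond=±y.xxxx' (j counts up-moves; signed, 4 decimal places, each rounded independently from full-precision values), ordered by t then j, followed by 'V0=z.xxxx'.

No-arbitrage ⇒ martingale measure with p* = (R−d)/(u−d) = 0.8235.
Payoff layer (t=4): V(4,0)=-301.2021, V(4,1)=-262.0742, V(4,2)=-183.8183, V(4,3)=-27.3067, V(4,4)=285.7167
  t=3,j=0: stock 57.5411 → up 78.2558 (V=-262.0742), down 39.1279 (V=-301.2021). Price -216.9186; hedge Δ=1.0000, bond B=-274.4597.
  t=3,j=1: stock 115.0821 → up 156.5117 (V=-183.8183), down 78.2558 (V=-262.0742). Price -159.3776; hedge Δ=1.0000, bond B=-274.4597.
  t=3,j=2: stock 230.1642 → up 313.0233 (V=-27.3067), down 156.5117 (V=-183.8183). Price -44.2955; hedge Δ=1.0000, bond B=-274.4597.
  t=3,j=3: stock 460.3284 → up 626.0467 (V=285.7167), down 313.0233 (V=-27.3067). Price 185.8688; hedge Δ=1.0000, bond B=-274.4597.
  t=2,j=0: stock 84.6192 → up 115.0821 (V=-159.3776), down 57.5411 (V=-216.9186). Price -136.7192; hedge Δ=1.0000, bond B=-221.3384.
  t=2,j=1: stock 169.2384 → up 230.1642 (V=-44.2955), down 115.0821 (V=-159.3776). Price -52.1000; hedge Δ=1.0000, bond B=-221.3384.
  t=2,j=2: stock 338.4768 → up 460.3284 (V=185.8688), down 230.1642 (V=-44.2955). Price 117.1384; hedge Δ=1.0000, bond B=-221.3384.
  t=1,j=0: stock 124.4400 → up 169.2384 (V=-52.1000), down 84.6192 (V=-136.7192). Price -54.0587; hedge Δ=1.0000, bond B=-178.4987.
  t=1,j=1: stock 248.8800 → up 338.4768 (V=117.1384), down 169.2384 (V=-52.1000). Price 70.3813; hedge Δ=1.0000, bond B=-178.4987.
  t=0,j=0: stock 183.0000 → up 248.8800 (V=70.3813), down 124.4400 (V=-54.0587). Price 39.0494; hedge Δ=1.0000, bond B=-143.9506.
Self-financing check: at every node Δ·S+B equals the discounted successor values.

(0,0): Delta=1.0000 Bond=-143.9506
(1,0): Delta=1.0000 Bond=-178.4987
(1,1): Delta=1.0000 Bond=-178.4987
(2,0): Delta=1.0000 Bond=-221.3384
(2,1): Delta=1.0000 Bond=-221.3384
(2,2): Delta=1.0000 Bond=-221.3384
(3,0): Delta=1.0000 Bond=-274.4597
(3,1): Delta=1.0000 Bond=-274.4597
(3,2): Delta=1.0000 Bond=-274.4597
(3,3): Delta=1.0000 Bond=-274.4597
V0=39.0494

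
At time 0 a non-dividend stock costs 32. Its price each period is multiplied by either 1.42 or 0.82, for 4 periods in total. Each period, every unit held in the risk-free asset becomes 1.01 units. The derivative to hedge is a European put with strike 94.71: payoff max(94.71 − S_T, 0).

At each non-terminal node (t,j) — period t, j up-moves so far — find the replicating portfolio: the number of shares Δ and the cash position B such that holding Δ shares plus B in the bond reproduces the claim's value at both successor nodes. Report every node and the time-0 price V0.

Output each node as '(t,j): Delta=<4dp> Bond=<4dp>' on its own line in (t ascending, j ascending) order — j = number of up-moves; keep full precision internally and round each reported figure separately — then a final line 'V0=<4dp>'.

(0,0): Delta=-0.9432 Bond=89.5382
(1,0): Delta=-1.0000 Bond=91.9246
(1,1): Delta=-0.8724 Bond=87.2161
(2,0): Delta=-1.0000 Bond=92.8438
(2,1): Delta=-1.0000 Bond=92.8438
(2,2): Delta=-0.7133 Bond=77.8263
(3,0): Delta=-1.0000 Bond=93.7723
(3,1): Delta=-1.0000 Bond=93.7723
(3,2): Delta=-1.0000 Bond=93.7723
(3,3): Delta=-0.3561 Bond=45.8743
V0=59.3565

The replicating-portfolio and risk-neutral prices coincide; use p* = (1.01−0.82)/(1.42−0.82) = 0.3167 for the latter.
Payoff layer (t=4): V(4,0)=80.2421, V(4,1)=69.6558, V(4,2)=51.3235, V(4,3)=19.5773, V(4,4)=0.0000
  t=3,j=0: stock 17.6438 → up 25.0542 (V=69.6558), down 14.4679 (V=80.2421). Price 76.1285; hedge Δ=-1.0000, bond B=93.7723.
  t=3,j=1: stock 30.5539 → up 43.3865 (V=51.3235), down 25.0542 (V=69.6558). Price 63.2184; hedge Δ=-1.0000, bond B=93.7723.
  t=3,j=2: stock 52.9103 → up 75.1327 (V=19.5773), down 43.3865 (V=51.3235). Price 40.8619; hedge Δ=-1.0000, bond B=93.7723.
  t=3,j=3: stock 91.6252 → up 130.1078 (V=0.0000), down 75.1327 (V=19.5773). Price 13.2454; hedge Δ=-0.3561, bond B=45.8743.
  t=2,j=0: stock 21.5168 → up 30.5539 (V=63.2184), down 17.6438 (V=76.1285). Price 71.3270; hedge Δ=-1.0000, bond B=92.8438.
  t=2,j=1: stock 37.2608 → up 52.9103 (V=40.8619), down 30.5539 (V=63.2184). Price 55.5830; hedge Δ=-1.0000, bond B=92.8438.
  t=2,j=2: stock 64.5248 → up 91.6252 (V=13.2454), down 52.9103 (V=40.8619). Price 31.7987; hedge Δ=-0.7133, bond B=77.8263.
  t=1,j=0: stock 26.2400 → up 37.2608 (V=55.5830), down 21.5168 (V=71.3270). Price 65.6846; hedge Δ=-1.0000, bond B=91.9246.
  t=1,j=1: stock 45.4400 → up 64.5248 (V=31.7987), down 37.2608 (V=55.5830). Price 47.5756; hedge Δ=-0.8724, bond B=87.2161.
  t=0,j=0: stock 32.0000 → up 45.4400 (V=47.5756), down 26.2400 (V=65.6846). Price 59.3565; hedge Δ=-0.9432, bond B=89.5382.
The time-0 hedge costs 59.3565, which is the no-arbitrage price.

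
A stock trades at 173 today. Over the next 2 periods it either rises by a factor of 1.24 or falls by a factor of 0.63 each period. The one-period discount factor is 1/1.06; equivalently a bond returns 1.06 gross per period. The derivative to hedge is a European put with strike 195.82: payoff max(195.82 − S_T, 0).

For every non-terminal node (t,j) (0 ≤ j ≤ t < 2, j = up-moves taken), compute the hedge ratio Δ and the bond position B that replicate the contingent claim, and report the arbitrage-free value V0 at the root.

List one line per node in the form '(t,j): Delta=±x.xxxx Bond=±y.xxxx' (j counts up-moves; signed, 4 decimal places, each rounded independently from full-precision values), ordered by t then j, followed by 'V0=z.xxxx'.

(0,0): Delta=-0.5577 Bond=128.8033
(1,0): Delta=-1.0000 Bond=184.7358
(1,1): Delta=-0.4637 Bond=116.3529
V0=32.3182

No-arbitrage ⇒ martingale measure with p* = (R−d)/(u−d) = 0.7049.
Payoff layer (t=2): V(2,0)=127.1563, V(2,1)=60.6724, V(2,2)=0.0000
(1,0): S=108.9900. Δ = (V_up−V_dn)/(S_up−S_dn) = (60.6724−127.1563)/(135.1476−68.6637) = -1.0000. V = [p*·60.6724 + (1−p*)·127.1563]/1.06 = 75.7458. B = V − Δ·S = 184.7358.
(1,1): S=214.5200. Δ = (V_up−V_dn)/(S_up−S_dn) = (0.0000−60.6724)/(266.0048−135.1476) = -0.4637. V = [p*·0.0000 + (1−p*)·60.6724]/1.06 = 16.8899. B = V − Δ·S = 116.3529.
(0,0): S=173.0000. Δ = (V_up−V_dn)/(S_up−S_dn) = (16.8899−75.7458)/(214.5200−108.9900) = -0.5577. V = [p*·16.8899 + (1−p*)·75.7458]/1.06 = 32.3182. B = V − Δ·S = 128.8033.
The time-0 hedge costs 32.3182, which is the no-arbitrage price.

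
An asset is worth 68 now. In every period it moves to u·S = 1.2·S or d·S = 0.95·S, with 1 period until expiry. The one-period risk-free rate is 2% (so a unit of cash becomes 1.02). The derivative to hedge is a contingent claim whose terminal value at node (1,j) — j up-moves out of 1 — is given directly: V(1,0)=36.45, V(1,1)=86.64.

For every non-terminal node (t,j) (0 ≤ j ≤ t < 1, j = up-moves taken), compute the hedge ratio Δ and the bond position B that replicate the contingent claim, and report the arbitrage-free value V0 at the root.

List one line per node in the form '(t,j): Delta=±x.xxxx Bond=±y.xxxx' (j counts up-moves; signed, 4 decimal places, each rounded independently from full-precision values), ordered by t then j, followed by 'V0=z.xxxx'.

Since d<R<u, set p* = (R−d)/(u−d) = 0.2800; price each node as the discounted p*-expectation of its children.
Terminal values V(1,·): V(1,0)=36.4500, V(1,1)=86.6400
(0,0): S=68.0000. Δ = (V_up−V_dn)/(S_up−S_dn) = (86.6400−36.4500)/(81.6000−64.6000) = 2.9524. V = [p*·86.6400 + (1−p*)·36.4500]/1.02 = 49.5129. B = V − Δ·S = -151.2471.
Check: Δ(0,0)·S0 + B(0,0) = 49.5129 = V0.

(0,0): Delta=2.9524 Bond=-151.2471
V0=49.5129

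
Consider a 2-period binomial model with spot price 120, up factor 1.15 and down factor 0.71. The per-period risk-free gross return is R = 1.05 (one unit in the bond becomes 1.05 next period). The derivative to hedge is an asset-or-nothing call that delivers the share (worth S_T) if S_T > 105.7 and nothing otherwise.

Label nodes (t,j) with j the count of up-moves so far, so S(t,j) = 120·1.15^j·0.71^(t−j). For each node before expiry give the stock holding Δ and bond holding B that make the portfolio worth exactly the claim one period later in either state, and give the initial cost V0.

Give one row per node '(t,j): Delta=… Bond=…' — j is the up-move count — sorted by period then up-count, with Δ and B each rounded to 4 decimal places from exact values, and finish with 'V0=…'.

No-arbitrage ⇒ martingale measure with p* = (R−d)/(u−d) = 0.7727.
Payoff layer (t=2): V(2,0)=0.0000, V(2,1)=0.0000, V(2,2)=158.7000
(1,0): S=85.2000. Δ = (V_up−V_dn)/(S_up−S_dn) = (0.0000−0.0000)/(97.9800−60.4920) = 0.0000. V = [p*·0.0000 + (1−p*)·0.0000]/1.05 = 0.0000. B = V − Δ·S = 0.0000.
(1,1): S=138.0000. Δ = (V_up−V_dn)/(S_up−S_dn) = (158.7000−0.0000)/(158.7000−97.9800) = 2.6136. V = [p*·158.7000 + (1−p*)·0.0000]/1.05 = 116.7922. B = V − Δ·S = -243.8896.
(0,0): S=120.0000. Δ = (V_up−V_dn)/(S_up−S_dn) = (116.7922−0.0000)/(138.0000−85.2000) = 2.2120. V = [p*·116.7922 + (1−p*)·0.0000]/1.05 = 85.9510. B = V − Δ·S = -179.4859.
Self-financing check: at every node Δ·S+B equals the discounted successor values.

(0,0): Delta=2.2120 Bond=-179.4859
(1,0): Delta=0.0000 Bond=0.0000
(1,1): Delta=2.6136 Bond=-243.8896
V0=85.9510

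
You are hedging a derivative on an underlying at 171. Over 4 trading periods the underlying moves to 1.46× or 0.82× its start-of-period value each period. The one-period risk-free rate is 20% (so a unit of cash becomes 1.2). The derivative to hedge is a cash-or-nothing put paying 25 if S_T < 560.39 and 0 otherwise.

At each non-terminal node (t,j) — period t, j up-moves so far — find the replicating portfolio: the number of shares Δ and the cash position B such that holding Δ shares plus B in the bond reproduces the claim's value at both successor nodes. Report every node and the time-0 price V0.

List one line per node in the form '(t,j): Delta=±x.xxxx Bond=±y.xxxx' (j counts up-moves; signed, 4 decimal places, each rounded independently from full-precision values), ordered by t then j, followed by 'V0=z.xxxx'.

Since d<R<u, set p* = (R−d)/(u−d) = 0.5938; price each node as the discounted p*-expectation of its children.
Payoff layer (t=4): V(4,0)=25.0000, V(4,1)=25.0000, V(4,2)=25.0000, V(4,3)=25.0000, V(4,4)=0.0000
Node (3,0) S=94.2839: V=(p*·25.0000+(1−p*)·25.0000)/1.2=20.8333; Δ=(25.0000−25.0000)/(137.6545−77.3128)=0.0000; B=V−Δ·S=20.8333
Node (3,1) S=167.8714: V=(p*·25.0000+(1−p*)·25.0000)/1.2=20.8333; Δ=(25.0000−25.0000)/(245.0922−137.6545)=0.0000; B=V−Δ·S=20.8333
Node (3,2) S=298.8930: V=(p*·25.0000+(1−p*)·25.0000)/1.2=20.8333; Δ=(25.0000−25.0000)/(436.3837−245.0922)=0.0000; B=V−Δ·S=20.8333
Node (3,3) S=532.1753: V=(p*·0.0000+(1−p*)·25.0000)/1.2=8.4635; Δ=(0.0000−25.0000)/(776.9759−436.3837)=-0.0734; B=V−Δ·S=47.5260
Node (2,0) S=114.9804: V=(p*·20.8333+(1−p*)·20.8333)/1.2=17.3611; Δ=(20.8333−20.8333)/(167.8714−94.2839)=0.0000; B=V−Δ·S=17.3611
Node (2,1) S=204.7212: V=(p*·20.8333+(1−p*)·20.8333)/1.2=17.3611; Δ=(20.8333−20.8333)/(298.8930−167.8714)=0.0000; B=V−Δ·S=17.3611
Node (2,2) S=364.5036: V=(p*·8.4635+(1−p*)·20.8333)/1.2=11.2406; Δ=(8.4635−20.8333)/(532.1753−298.8930)=-0.0530; B=V−Δ·S=30.5684
Node (1,0) S=140.2200: V=(p*·17.3611+(1−p*)·17.3611)/1.2=14.4676; Δ=(17.3611−17.3611)/(204.7212−114.9804)=0.0000; B=V−Δ·S=14.4676
Node (1,1) S=249.6600: V=(p*·11.2406+(1−p*)·17.3611)/1.2=11.4392; Δ=(11.2406−17.3611)/(364.5036−204.7212)=-0.0383; B=V−Δ·S=21.0025
Node (0,0) S=171.0000: V=(p*·11.4392+(1−p*)·14.4676)/1.2=10.5579; Δ=(11.4392−14.4676)/(249.6600−140.2200)=-0.0277; B=V−Δ·S=15.2897
Self-financing check: at every node Δ·S+B equals the discounted successor values.

(0,0): Delta=-0.0277 Bond=15.2897
(1,0): Delta=0.0000 Bond=14.4676
(1,1): Delta=-0.0383 Bond=21.0025
(2,0): Delta=0.0000 Bond=17.3611
(2,1): Delta=0.0000 Bond=17.3611
(2,2): Delta=-0.0530 Bond=30.5684
(3,0): Delta=0.0000 Bond=20.8333
(3,1): Delta=0.0000 Bond=20.8333
(3,2): Delta=0.0000 Bond=20.8333
(3,3): Delta=-0.0734 Bond=47.5260
V0=10.5579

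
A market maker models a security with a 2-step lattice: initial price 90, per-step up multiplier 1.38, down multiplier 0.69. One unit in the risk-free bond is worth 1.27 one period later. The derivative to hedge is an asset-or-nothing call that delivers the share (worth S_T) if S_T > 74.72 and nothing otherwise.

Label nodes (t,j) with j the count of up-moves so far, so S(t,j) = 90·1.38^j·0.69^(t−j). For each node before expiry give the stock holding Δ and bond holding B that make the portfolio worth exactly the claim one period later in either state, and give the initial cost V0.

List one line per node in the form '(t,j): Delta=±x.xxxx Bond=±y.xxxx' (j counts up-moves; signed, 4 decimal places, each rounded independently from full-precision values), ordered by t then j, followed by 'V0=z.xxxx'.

Under the risk-neutral measure, an up-move has probability p* = (R−d)/(u−d) = 0.8406 and values discount at R = 1.27.
Terminal payoffs: V(2,0)=0.0000, V(2,1)=85.6980, V(2,2)=171.3960
  t=1,j=0: stock 62.1000 → up 85.6980 (V=85.6980), down 42.8490 (V=0.0000). Price 56.7213; hedge Δ=2.0000, bond B=-67.4787.
  t=1,j=1: stock 124.2000 → up 171.3960 (V=171.3960), down 85.6980 (V=85.6980). Price 124.2000; hedge Δ=1.0000, bond B=0.0000.
  t=0,j=0: stock 90.0000 → up 124.2000 (V=124.2000), down 62.1000 (V=56.7213). Price 89.3248; hedge Δ=1.0866, bond B=-8.4705.
The time-0 hedge costs 89.3248, which is the no-arbitrage price.

(0,0): Delta=1.0866 Bond=-8.4705
(1,0): Delta=2.0000 Bond=-67.4787
(1,1): Delta=1.0000 Bond=0.0000
V0=89.3248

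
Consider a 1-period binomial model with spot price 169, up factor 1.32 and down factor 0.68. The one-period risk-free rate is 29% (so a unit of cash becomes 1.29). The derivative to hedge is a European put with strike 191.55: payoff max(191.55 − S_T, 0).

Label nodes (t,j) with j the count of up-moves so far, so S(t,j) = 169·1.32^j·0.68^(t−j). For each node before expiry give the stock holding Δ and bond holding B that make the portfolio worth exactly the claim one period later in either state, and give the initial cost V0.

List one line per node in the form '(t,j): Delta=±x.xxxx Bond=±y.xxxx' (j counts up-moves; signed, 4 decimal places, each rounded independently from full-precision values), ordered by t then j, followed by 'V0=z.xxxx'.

No-arbitrage ⇒ martingale measure with p* = (R−d)/(u−d) = 0.9531.
Payoff layer (t=1): V(1,0)=76.6300, V(1,1)=0.0000
Node (0,0) S=169.0000: V=(p*·0.0000+(1−p*)·76.6300)/1.29=2.7845; Δ=(0.0000−76.6300)/(223.0800−114.9200)=-0.7085; B=V−Δ·S=122.5189
The time-0 hedge costs 2.7845, which is the no-arbitrage price.

(0,0): Delta=-0.7085 Bond=122.5189
V0=2.7845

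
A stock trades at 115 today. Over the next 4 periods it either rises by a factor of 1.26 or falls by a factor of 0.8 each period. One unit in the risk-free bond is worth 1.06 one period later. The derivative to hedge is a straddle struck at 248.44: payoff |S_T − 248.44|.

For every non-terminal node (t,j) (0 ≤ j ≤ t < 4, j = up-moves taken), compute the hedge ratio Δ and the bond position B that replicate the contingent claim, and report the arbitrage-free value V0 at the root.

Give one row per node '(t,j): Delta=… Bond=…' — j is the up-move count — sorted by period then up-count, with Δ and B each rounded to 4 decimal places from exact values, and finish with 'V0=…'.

Risk-neutral probability p* = (R−d)/(u−d) = (1.06−0.8)/(1.26−0.8) = 0.5652.
Terminal payoffs: V(4,0)=201.3360, V(4,1)=174.2512, V(4,2)=131.5926, V(4,3)=64.4054, V(4,4)=41.4145
  t=3,j=0: stock 58.8800 → up 74.1888 (V=174.2512), down 47.1040 (V=201.3360). Price 175.4974; hedge Δ=-1.0000, bond B=234.3774.
  t=3,j=1: stock 92.7360 → up 116.8474 (V=131.5926), down 74.1888 (V=174.2512). Price 141.6414; hedge Δ=-1.0000, bond B=234.3774.
  t=3,j=2: stock 146.0592 → up 184.0346 (V=64.4054), down 116.8474 (V=131.5926). Price 88.3182; hedge Δ=-1.0000, bond B=234.3774.
  t=3,j=3: stock 230.0432 → up 289.8545 (V=41.4145), down 184.0346 (V=64.4054). Price 48.5005; hedge Δ=-0.2173, bond B=98.4808.
  t=2,j=0: stock 73.6000 → up 92.7360 (V=141.6414), down 58.8800 (V=175.4974). Price 147.5107; hedge Δ=-1.0000, bond B=221.1107.
  t=2,j=1: stock 115.9200 → up 146.0592 (V=88.3182), down 92.7360 (V=141.6414). Price 105.1907; hedge Δ=-1.0000, bond B=221.1107.
  t=2,j=2: stock 182.5740 → up 230.0432 (V=48.5005), down 146.0592 (V=88.3182). Price 62.0873; hedge Δ=-0.4741, bond B=148.6474.
  t=1,j=0: stock 92.0000 → up 115.9200 (V=105.1907), down 73.6000 (V=147.5107). Price 116.5950; hedge Δ=-1.0000, bond B=208.5950.
  t=1,j=1: stock 144.9000 → up 182.5740 (V=62.0873), down 115.9200 (V=105.1907). Price 76.2527; hedge Δ=-0.6467, bond B=169.9558.
  t=0,j=0: stock 115.0000 → up 144.9000 (V=76.2527), down 92.0000 (V=116.5950). Price 88.4838; hedge Δ=-0.7626, bond B=176.1844.
Self-financing check: at every node Δ·S+B equals the discounted successor values.

(0,0): Delta=-0.7626 Bond=176.1844
(1,0): Delta=-1.0000 Bond=208.5950
(1,1): Delta=-0.6467 Bond=169.9558
(2,0): Delta=-1.0000 Bond=221.1107
(2,1): Delta=-1.0000 Bond=221.1107
(2,2): Delta=-0.4741 Bond=148.6474
(3,0): Delta=-1.0000 Bond=234.3774
(3,1): Delta=-1.0000 Bond=234.3774
(3,2): Delta=-1.0000 Bond=234.3774
(3,3): Delta=-0.2173 Bond=98.4808
V0=88.4838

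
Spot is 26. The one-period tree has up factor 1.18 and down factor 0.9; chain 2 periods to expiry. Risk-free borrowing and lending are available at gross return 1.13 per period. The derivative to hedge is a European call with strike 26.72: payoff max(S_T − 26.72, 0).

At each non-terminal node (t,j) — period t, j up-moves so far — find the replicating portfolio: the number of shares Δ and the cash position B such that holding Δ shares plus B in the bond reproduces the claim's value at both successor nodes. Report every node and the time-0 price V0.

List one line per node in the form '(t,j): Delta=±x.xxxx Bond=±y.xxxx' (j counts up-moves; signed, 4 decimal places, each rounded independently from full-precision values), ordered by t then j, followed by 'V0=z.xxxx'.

(0,0): Delta=0.8771 Bond=-17.5899
(1,0): Delta=0.1361 Bond=-2.5373
(1,1): Delta=1.0000 Bond=-23.6460
V0=5.2157

Risk-neutral probability p* = (R−d)/(u−d) = (1.13−0.9)/(1.18−0.9) = 0.8214.
At expiry t=2: V(2,0)=0.0000, V(2,1)=0.8920, V(2,2)=9.4824
Node (1,0) S=23.4000: V=(p*·0.8920+(1−p*)·0.0000)/1.13=0.6484; Δ=(0.8920−0.0000)/(27.6120−21.0600)=0.1361; B=V−Δ·S=-2.5373
Node (1,1) S=30.6800: V=(p*·9.4824+(1−p*)·0.8920)/1.13=7.0340; Δ=(9.4824−0.8920)/(36.2024−27.6120)=1.0000; B=V−Δ·S=-23.6460
Node (0,0) S=26.0000: V=(p*·7.0340+(1−p*)·0.6484)/1.13=5.2157; Δ=(7.0340−0.6484)/(30.6800−23.4000)=0.8771; B=V−Δ·S=-17.5899
The time-0 hedge costs 5.2157, which is the no-arbitrage price.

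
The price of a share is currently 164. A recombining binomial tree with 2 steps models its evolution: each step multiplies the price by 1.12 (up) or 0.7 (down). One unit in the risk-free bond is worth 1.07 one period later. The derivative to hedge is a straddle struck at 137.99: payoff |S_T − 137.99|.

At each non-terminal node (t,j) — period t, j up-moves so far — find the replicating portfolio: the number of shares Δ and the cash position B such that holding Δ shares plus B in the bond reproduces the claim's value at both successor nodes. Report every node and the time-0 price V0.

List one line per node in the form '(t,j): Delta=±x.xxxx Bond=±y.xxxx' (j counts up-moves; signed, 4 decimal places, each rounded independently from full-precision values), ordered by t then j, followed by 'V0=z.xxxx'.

(0,0): Delta=0.6192 Bond=-53.1962
(1,0): Delta=-1.0000 Bond=128.9626
(1,1): Delta=0.7559 Bond=-82.0393
V0=48.3503

Under the risk-neutral measure, an up-move has probability p* = (R−d)/(u−d) = 0.8810 and values discount at R = 1.07.
Payoff layer (t=2): V(2,0)=57.6300, V(2,1)=9.4140, V(2,2)=67.7316
(1,0): S=114.8000. Δ = (V_up−V_dn)/(S_up−S_dn) = (9.4140−57.6300)/(128.5760−80.3600) = -1.0000. V = [p*·9.4140 + (1−p*)·57.6300]/1.07 = 14.1626. B = V − Δ·S = 128.9626.
(1,1): S=183.6800. Δ = (V_up−V_dn)/(S_up−S_dn) = (67.7316−9.4140)/(205.7216−128.5760) = 0.7559. V = [p*·67.7316 + (1−p*)·9.4140]/1.07 = 56.8122. B = V − Δ·S = -82.0393.
(0,0): S=164.0000. Δ = (V_up−V_dn)/(S_up−S_dn) = (56.8122−14.1626)/(183.6800−114.8000) = 0.6192. V = [p*·56.8122 + (1−p*)·14.1626]/1.07 = 48.3503. B = V − Δ·S = -53.1962.
The time-0 hedge costs 48.3503, which is the no-arbitrage price.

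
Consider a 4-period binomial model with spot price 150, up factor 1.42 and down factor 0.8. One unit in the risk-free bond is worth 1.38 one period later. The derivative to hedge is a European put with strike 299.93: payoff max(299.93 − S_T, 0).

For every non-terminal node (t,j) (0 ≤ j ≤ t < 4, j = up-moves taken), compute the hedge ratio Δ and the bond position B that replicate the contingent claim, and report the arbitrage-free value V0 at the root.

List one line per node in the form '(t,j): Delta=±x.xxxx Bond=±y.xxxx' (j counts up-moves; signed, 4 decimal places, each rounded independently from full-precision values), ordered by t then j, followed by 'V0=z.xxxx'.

(0,0): Delta=-0.0778 Bond=12.3646
(1,0): Delta=-0.7303 Bond=95.3642
(1,1): Delta=-0.0524 Bond=11.6631
(2,0): Delta=-1.0000 Bond=157.4932
(2,1): Delta=-0.7198 Bond=129.8170
(2,2): Delta=-0.0265 Bond=8.2522
(3,0): Delta=-1.0000 Bond=217.3406
(3,1): Delta=-1.0000 Bond=217.3406
(3,2): Delta=-0.7089 Bond=176.5135
(3,3): Delta=0.0000 Bond=0.0000
V0=0.6949

Under the risk-neutral measure, an up-move has probability p* = (R−d)/(u−d) = 0.9355 and values discount at R = 1.38.
Terminal payoffs: V(4,0)=238.4900, V(4,1)=190.8740, V(4,2)=106.3556, V(4,3)=0.0000, V(4,4)=0.0000
(3,0): S=76.8000. Δ = (V_up−V_dn)/(S_up−S_dn) = (190.8740−238.4900)/(109.0560−61.4400) = -1.0000. V = [p*·190.8740 + (1−p*)·238.4900]/1.38 = 140.5406. B = V − Δ·S = 217.3406.
(3,1): S=136.3200. Δ = (V_up−V_dn)/(S_up−S_dn) = (106.3556−190.8740)/(193.5744−109.0560) = -1.0000. V = [p*·106.3556 + (1−p*)·190.8740]/1.38 = 81.0206. B = V − Δ·S = 217.3406.
(3,2): S=241.9680. Δ = (V_up−V_dn)/(S_up−S_dn) = (0.0000−106.3556)/(343.5946−193.5744) = -0.7089. V = [p*·0.0000 + (1−p*)·106.3556]/1.38 = 4.9722. B = V − Δ·S = 176.5135.
(3,3): S=429.4932. Δ = (V_up−V_dn)/(S_up−S_dn) = (0.0000−0.0000)/(609.8803−343.5946) = 0.0000. V = [p*·0.0000 + (1−p*)·0.0000]/1.38 = 0.0000. B = V − Δ·S = 0.0000.
(2,0): S=96.0000. Δ = (V_up−V_dn)/(S_up−S_dn) = (81.0206−140.5406)/(136.3200−76.8000) = -1.0000. V = [p*·81.0206 + (1−p*)·140.5406]/1.38 = 61.4932. B = V − Δ·S = 157.4932.
(2,1): S=170.4000. Δ = (V_up−V_dn)/(S_up−S_dn) = (4.9722−81.0206)/(241.9680−136.3200) = -0.7198. V = [p*·4.9722 + (1−p*)·81.0206]/1.38 = 7.1584. B = V − Δ·S = 129.8170.
(2,2): S=302.4600. Δ = (V_up−V_dn)/(S_up−S_dn) = (0.0000−4.9722)/(429.4932−241.9680) = -0.0265. V = [p*·0.0000 + (1−p*)·4.9722]/1.38 = 0.2325. B = V − Δ·S = 8.2522.
(1,0): S=120.0000. Δ = (V_up−V_dn)/(S_up−S_dn) = (7.1584−61.4932)/(170.4000−96.0000) = -0.7303. V = [p*·7.1584 + (1−p*)·61.4932]/1.38 = 7.7274. B = V − Δ·S = 95.3642.
(1,1): S=213.0000. Δ = (V_up−V_dn)/(S_up−S_dn) = (0.2325−7.1584)/(302.4600−170.4000) = -0.0524. V = [p*·0.2325 + (1−p*)·7.1584]/1.38 = 0.4922. B = V − Δ·S = 11.6631.
(0,0): S=150.0000. Δ = (V_up−V_dn)/(S_up−S_dn) = (0.4922−7.7274)/(213.0000−120.0000) = -0.0778. V = [p*·0.4922 + (1−p*)·7.7274]/1.38 = 0.6949. B = V − Δ·S = 12.3646.
The time-0 hedge costs 0.6949, which is the no-arbitrage price.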